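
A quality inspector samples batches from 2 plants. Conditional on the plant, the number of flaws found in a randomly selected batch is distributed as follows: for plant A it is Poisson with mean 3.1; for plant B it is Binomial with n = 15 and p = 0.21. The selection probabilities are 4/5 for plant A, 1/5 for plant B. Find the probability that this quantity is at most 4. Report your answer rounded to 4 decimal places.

Conditional on each plant, P(X ≤ 4): A: 0.798189; B: 0.80903.
By total probability, P(X ≤ 4) = 0.8·0.798189 + 0.2·0.80903 = 0.800358.

0.8004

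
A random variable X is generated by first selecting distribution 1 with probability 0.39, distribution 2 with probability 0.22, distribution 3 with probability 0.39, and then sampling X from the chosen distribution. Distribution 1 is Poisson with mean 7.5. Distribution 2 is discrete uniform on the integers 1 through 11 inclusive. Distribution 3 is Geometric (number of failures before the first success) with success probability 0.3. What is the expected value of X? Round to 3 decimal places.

Component means — 1: 7.5; 2: 6; 3: 2.33333.
E[X] = 0.39·7.5 + 0.22·6 + 0.39·2.33333 = 5.155.

5.155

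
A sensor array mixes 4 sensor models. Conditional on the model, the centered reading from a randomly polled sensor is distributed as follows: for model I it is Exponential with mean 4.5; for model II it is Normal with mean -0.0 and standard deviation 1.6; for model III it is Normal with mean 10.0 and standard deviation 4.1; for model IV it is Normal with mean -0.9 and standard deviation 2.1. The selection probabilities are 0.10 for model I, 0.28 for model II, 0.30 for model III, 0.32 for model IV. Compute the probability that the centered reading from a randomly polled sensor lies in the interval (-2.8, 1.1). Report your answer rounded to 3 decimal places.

0.433

Conditional on each model, P(-2.8 < X < 1.1): I: 0.216861; II: 0.714057; III: 0.0140774; IV: 0.646752.
By total probability, P(-2.8 < X < 1.1) = 0.1·0.216861 + 0.28·0.714057 + 0.3·0.0140774 + 0.32·0.646752 = 0.432806.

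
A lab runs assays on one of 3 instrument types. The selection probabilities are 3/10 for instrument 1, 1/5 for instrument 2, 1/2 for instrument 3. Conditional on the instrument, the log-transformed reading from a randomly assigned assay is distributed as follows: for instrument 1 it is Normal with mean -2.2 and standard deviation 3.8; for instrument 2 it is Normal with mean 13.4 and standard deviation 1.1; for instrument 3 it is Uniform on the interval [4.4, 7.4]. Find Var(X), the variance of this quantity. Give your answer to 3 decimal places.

35.017

Per component, 1: μ=-2.2, E[X²]=19.28; 2: μ=13.4, E[X²]=180.77; 3: μ=5.9, E[X²]=35.56.
E[X] = 0.3·-2.2 + 0.2·13.4 + 0.5·5.9 = 4.97.
E[X²] = 0.3·19.28 + 0.2·180.77 + 0.5·35.56 = 59.718.
Var(X) = E[X²] − (E[X])² = 59.718 − 24.7009 = 35.0171.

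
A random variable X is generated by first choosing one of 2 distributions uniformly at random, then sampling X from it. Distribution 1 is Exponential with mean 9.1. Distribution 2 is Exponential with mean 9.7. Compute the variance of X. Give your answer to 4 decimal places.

88.5400

Per component, 1: μ=9.1, E[X²]=165.62; 2: μ=9.7, E[X²]=188.18.
E[X] = 0.5·9.1 + 0.5·9.7 = 9.4.
E[X²] = 0.5·165.62 + 0.5·188.18 = 176.9.
Var(X) = E[X²] − (E[X])² = 176.9 − 88.36 = 88.54.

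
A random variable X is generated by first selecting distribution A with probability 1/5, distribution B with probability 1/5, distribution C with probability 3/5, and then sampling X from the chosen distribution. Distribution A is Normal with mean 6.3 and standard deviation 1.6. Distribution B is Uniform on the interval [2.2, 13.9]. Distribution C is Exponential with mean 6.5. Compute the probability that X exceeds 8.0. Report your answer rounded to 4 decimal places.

Conditional on each component, P(X > 8.0): A: 0.144004; B: 0.504274; C: 0.292068.
By total probability, P(X > 8.0) = 0.2·0.144004 + 0.2·0.504274 + 0.6·0.292068 = 0.304896.

0.3049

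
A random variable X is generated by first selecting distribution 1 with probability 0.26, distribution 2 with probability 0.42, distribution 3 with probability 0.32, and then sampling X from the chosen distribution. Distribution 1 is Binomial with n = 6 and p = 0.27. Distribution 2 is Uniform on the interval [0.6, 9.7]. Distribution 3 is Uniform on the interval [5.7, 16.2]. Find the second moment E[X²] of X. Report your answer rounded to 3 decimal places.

56.336

For each component E[X²] = Var + (mean)², giving 1: 3.807; 2: 33.4233; 3: 129.09.
Overall E[X²] = 0.26·3.807 + 0.42·33.4233 + 0.32·129.09 = 56.3364.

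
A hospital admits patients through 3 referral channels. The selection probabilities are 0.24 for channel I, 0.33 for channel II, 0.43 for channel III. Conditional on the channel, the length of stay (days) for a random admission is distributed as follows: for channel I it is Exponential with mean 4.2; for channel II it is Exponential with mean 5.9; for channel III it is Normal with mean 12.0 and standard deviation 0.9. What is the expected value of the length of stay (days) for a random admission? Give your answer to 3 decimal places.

8.115

Component means — I: 4.2; II: 5.9; III: 12.
E[X] = 0.24·4.2 + 0.33·5.9 + 0.43·12 = 8.115.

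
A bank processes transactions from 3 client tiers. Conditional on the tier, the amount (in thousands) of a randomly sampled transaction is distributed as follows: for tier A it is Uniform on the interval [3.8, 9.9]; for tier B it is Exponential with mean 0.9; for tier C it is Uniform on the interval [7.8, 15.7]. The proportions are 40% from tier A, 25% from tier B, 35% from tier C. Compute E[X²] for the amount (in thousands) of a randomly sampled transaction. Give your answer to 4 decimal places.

For each component E[X²] = Var + (mean)², giving A: 50.0233; B: 1.62; C: 143.263.
Overall E[X²] = 0.4·50.0233 + 0.25·1.62 + 0.35·143.263 = 70.5565.

70.5565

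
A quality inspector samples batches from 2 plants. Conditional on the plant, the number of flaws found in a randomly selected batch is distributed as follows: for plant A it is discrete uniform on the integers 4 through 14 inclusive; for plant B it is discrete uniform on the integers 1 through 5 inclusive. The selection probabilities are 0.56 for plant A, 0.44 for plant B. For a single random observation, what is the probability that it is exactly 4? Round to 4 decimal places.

Conditional on each plant, P(X = 4): A: 0.0909091; B: 0.2.
By total probability, P(X = 4) = 0.56·0.0909091 + 0.44·0.2 = 0.138909.

0.1389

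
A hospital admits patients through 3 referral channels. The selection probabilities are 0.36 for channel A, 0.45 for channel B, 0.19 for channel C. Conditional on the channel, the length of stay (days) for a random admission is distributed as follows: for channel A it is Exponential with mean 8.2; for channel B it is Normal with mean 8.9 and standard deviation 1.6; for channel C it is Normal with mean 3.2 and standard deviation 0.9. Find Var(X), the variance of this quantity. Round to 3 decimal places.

Per component, A: μ=8.2, E[X²]=134.48; B: μ=8.9, E[X²]=81.77; C: μ=3.2, E[X²]=11.05.
E[X] = 0.36·8.2 + 0.45·8.9 + 0.19·3.2 = 7.565.
E[X²] = 0.36·134.48 + 0.45·81.77 + 0.19·11.05 = 87.3088.
Var(X) = E[X²] − (E[X])² = 87.3088 − 57.2292 = 30.0796.

30.080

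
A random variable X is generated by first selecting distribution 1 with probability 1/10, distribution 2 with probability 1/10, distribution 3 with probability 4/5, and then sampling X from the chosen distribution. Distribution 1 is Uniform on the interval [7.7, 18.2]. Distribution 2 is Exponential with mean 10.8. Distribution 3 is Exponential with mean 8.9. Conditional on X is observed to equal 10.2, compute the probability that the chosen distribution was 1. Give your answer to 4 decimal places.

Likelihoods f(10.2 | ·): 1: 0.0952381; 2: 0.0360088; 3: 0.0357174.
Posterior ∝ prior × likelihood. Numerator for 1: 0.1·0.0952381 = 0.00952381.
Normalizing constant: 0.1·0.0952381 + 0.1·0.0360088 + 0.8·0.0357174 = 0.0416986.
P(1 | observation) = 0.00952381 / 0.0416986 = 0.228397.

0.2284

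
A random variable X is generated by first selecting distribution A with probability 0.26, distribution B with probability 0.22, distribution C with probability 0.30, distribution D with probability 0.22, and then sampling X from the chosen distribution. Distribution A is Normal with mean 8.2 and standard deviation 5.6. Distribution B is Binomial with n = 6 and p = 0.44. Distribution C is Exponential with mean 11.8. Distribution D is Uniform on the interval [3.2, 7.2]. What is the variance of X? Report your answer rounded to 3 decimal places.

Per component, A: μ=8.2, E[X²]=98.6; B: μ=2.64, E[X²]=8.448; C: μ=11.8, E[X²]=278.48; D: μ=5.2, E[X²]=28.3733.
E[X] = 0.26·8.2 + 0.22·2.64 + 0.3·11.8 + 0.22·5.2 = 7.3968.
E[X²] = 0.26·98.6 + 0.22·8.448 + 0.3·278.48 + 0.22·28.3733 = 117.281.
Var(X) = E[X²] − (E[X])² = 117.281 − 54.7127 = 62.568.

62.568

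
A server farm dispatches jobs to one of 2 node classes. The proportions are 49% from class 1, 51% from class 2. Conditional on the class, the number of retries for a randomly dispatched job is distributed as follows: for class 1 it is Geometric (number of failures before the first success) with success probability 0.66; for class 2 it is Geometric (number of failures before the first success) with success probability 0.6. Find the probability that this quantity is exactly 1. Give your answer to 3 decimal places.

0.232

Conditional on each class, P(X = 1): 1: 0.2244; 2: 0.24.
By total probability, P(X = 1) = 0.49·0.2244 + 0.51·0.24 = 0.232356.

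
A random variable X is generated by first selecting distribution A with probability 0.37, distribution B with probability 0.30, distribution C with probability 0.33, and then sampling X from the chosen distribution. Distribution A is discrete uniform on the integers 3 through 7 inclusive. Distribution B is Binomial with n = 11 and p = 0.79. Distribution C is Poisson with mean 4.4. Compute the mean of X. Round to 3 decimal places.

Component means — A: 5; B: 8.69; C: 4.4.
E[X] = 0.37·5 + 0.3·8.69 + 0.33·4.4 = 5.909.

5.909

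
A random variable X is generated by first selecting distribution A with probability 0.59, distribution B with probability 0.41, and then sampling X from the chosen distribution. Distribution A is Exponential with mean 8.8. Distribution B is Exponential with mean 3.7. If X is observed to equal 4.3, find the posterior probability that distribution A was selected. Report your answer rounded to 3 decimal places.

Likelihoods f(4.3 | ·): A: 0.0697116; B: 0.084543.
Posterior ∝ prior × likelihood. Numerator for A: 0.59·0.0697116 = 0.0411299.
Normalizing constant: 0.59·0.0697116 + 0.41·0.084543 = 0.0757925.
P(A | observation) = 0.0411299 / 0.0757925 = 0.542664.

0.543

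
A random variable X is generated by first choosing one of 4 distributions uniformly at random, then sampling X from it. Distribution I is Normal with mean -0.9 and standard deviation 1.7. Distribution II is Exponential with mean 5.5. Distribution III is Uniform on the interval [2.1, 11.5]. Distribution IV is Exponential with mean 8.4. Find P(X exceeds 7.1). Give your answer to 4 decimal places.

0.2931

Conditional on each component, P(X > 7.1): I: 1.26385e-06; II: 0.275021; III: 0.468085; IV: 0.429455.
By total probability, P(X > 7.1) = 0.25·1.26385e-06 + 0.25·0.275021 + 0.25·0.468085 + 0.25·0.429455 = 0.293141.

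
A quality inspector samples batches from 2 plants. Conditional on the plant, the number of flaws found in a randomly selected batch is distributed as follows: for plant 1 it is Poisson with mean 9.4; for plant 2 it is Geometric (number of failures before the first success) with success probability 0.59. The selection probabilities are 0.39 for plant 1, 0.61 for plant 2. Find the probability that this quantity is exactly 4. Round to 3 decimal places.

Conditional on each plant, P(X = 4): 1: 0.0269111; 2: 0.016672.
By total probability, P(X = 4) = 0.39·0.0269111 + 0.61·0.016672 = 0.0206653.

0.021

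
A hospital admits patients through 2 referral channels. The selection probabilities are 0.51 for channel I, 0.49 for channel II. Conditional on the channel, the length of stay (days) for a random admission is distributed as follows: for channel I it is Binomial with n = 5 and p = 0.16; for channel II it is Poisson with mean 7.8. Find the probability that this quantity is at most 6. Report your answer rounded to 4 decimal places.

0.6758

Conditional on each channel, P(X ≤ 6): I: 1; II: 0.338407.
By total probability, P(X ≤ 6) = 0.51·1 + 0.49·0.338407 = 0.675819.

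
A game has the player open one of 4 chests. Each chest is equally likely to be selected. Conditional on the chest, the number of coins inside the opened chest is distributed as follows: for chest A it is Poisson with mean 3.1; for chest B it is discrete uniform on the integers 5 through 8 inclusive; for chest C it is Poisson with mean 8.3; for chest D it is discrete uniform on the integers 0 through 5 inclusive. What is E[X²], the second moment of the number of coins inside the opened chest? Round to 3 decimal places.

35.642

For each component E[X²] = Var + (mean)², giving A: 12.71; B: 43.5; C: 77.19; D: 9.16667.
Overall E[X²] = 0.25·12.71 + 0.25·43.5 + 0.25·77.19 + 0.25·9.16667 = 35.6417.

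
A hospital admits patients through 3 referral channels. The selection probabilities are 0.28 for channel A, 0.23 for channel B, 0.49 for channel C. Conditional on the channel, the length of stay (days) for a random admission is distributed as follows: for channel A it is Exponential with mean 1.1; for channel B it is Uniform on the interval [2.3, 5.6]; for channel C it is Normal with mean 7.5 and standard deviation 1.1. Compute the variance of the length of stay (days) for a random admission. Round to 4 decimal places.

8.7035

Per component, A: μ=1.1, E[X²]=2.42; B: μ=3.95, E[X²]=16.51; C: μ=7.5, E[X²]=57.46.
E[X] = 0.28·1.1 + 0.23·3.95 + 0.49·7.5 = 4.8915.
E[X²] = 0.28·2.42 + 0.23·16.51 + 0.49·57.46 = 32.6303.
Var(X) = E[X²] − (E[X])² = 32.6303 − 23.9268 = 8.70353.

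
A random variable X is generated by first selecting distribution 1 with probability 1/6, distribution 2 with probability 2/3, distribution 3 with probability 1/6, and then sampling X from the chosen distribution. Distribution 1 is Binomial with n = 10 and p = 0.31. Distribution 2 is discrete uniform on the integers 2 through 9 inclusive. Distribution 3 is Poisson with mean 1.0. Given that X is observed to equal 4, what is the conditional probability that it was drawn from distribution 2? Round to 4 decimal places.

Likelihoods P(X=4 | ·): 1: 0.209296; 2: 0.125; 3: 0.0153283.
Posterior ∝ prior × likelihood. Numerator for 2: 0.666667·0.125 = 0.0833333.
Normalizing constant: 0.166667·0.209296 + 0.666667·0.125 + 0.166667·0.0153283 = 0.120771.
P(2 | observation) = 0.0833333 / 0.120771 = 0.690013.

0.6900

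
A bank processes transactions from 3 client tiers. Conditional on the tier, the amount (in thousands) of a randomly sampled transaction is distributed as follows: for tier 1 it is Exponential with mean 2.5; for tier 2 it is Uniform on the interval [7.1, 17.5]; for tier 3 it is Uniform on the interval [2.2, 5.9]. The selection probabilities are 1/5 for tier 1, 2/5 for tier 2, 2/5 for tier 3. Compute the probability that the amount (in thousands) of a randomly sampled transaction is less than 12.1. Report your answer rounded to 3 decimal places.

0.791

Conditional on each tier, P(X < 12.1): 1: 0.992093; 2: 0.480769; 3: 1.
By total probability, P(X < 12.1) = 0.2·0.992093 + 0.4·0.480769 + 0.4·1 = 0.790726.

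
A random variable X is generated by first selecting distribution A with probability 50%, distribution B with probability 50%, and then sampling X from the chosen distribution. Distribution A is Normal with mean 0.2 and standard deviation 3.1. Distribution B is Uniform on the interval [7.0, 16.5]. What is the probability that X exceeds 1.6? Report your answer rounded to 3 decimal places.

Conditional on each component, P(X > 1.6): A: 0.325774; B: 1.
By total probability, P(X > 1.6) = 0.5·0.325774 + 0.5·1 = 0.662887.

0.663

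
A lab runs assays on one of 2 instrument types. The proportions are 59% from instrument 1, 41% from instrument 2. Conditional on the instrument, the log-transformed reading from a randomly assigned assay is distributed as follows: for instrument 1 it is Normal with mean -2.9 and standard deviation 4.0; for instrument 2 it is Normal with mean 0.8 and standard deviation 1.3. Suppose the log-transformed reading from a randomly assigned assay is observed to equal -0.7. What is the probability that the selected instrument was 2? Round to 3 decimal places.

Likelihoods f(-0.7 | ·): 1: 0.085736; 2: 0.157712.
Posterior ∝ prior × likelihood. Numerator for 2: 0.41·0.157712 = 0.064662.
Normalizing constant: 0.59·0.085736 + 0.41·0.157712 = 0.115246.
P(2 | observation) = 0.064662 / 0.115246 = 0.561077.

0.561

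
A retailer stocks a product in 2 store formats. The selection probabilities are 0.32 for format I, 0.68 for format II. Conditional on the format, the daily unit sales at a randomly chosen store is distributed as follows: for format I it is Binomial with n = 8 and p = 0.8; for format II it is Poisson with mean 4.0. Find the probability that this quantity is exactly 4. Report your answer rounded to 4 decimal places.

0.1475

Conditional on each format, P(X = 4): I: 0.0458752; II: 0.195367.
By total probability, P(X = 4) = 0.32·0.0458752 + 0.68·0.195367 = 0.147529.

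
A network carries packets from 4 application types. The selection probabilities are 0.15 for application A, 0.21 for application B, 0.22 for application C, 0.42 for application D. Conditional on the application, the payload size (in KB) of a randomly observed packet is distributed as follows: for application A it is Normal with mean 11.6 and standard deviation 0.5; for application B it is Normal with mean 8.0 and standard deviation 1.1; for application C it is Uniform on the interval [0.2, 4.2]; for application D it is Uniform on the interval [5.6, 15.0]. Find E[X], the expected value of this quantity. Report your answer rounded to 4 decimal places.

Component means — A: 11.6; B: 8; C: 2.2; D: 10.3.
E[X] = 0.15·11.6 + 0.21·8 + 0.22·2.2 + 0.42·10.3 = 8.23.

8.2300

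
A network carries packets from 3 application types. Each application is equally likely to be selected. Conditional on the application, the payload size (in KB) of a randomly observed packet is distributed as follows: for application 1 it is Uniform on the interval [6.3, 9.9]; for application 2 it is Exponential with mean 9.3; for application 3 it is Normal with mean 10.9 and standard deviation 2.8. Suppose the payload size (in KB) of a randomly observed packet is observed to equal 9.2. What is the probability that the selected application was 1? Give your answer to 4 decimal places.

0.6367

Likelihoods f(9.2 | ·): 1: 0.277778; 2: 0.0399846; 3: 0.118497.
Posterior ∝ prior × likelihood. Numerator for 1: 0.333333·0.277778 = 0.0925926.
Normalizing constant: 0.333333·0.277778 + 0.333333·0.0399846 + 0.333333·0.118497 = 0.14542.
P(1 | observation) = 0.0925926 / 0.14542 = 0.636727.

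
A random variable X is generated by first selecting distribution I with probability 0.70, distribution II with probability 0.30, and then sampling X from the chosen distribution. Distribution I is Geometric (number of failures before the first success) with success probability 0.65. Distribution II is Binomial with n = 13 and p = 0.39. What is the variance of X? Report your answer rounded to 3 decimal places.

Per component, I: μ=0.538462, E[X²]=1.11834; II: μ=5.07, E[X²]=28.7976.
E[X] = 0.7·0.538462 + 0.3·5.07 = 1.89792.
E[X²] = 0.7·1.11834 + 0.3·28.7976 = 9.42212.
Var(X) = E[X²] − (E[X])² = 9.42212 − 3.60211 = 5.82001.

5.820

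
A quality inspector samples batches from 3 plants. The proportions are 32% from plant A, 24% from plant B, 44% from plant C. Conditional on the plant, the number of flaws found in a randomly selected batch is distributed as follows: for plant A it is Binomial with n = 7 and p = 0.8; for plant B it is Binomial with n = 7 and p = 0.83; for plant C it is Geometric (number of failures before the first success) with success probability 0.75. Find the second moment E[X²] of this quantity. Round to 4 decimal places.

For each component E[X²] = Var + (mean)², giving A: 32.48; B: 34.7438; C: 0.555556.
Overall E[X²] = 0.32·32.48 + 0.24·34.7438 + 0.44·0.555556 = 18.9766.

18.9766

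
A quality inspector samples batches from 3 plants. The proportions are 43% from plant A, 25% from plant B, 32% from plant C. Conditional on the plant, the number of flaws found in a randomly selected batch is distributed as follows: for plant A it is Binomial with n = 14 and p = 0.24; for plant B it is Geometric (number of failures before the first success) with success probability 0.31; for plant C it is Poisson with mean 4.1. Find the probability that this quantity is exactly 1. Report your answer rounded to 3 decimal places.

Conditional on each plant, P(X = 1): A: 0.0948235; B: 0.2139; C: 0.067948.
By total probability, P(X = 1) = 0.43·0.0948235 + 0.25·0.2139 + 0.32·0.067948 = 0.115992.

0.116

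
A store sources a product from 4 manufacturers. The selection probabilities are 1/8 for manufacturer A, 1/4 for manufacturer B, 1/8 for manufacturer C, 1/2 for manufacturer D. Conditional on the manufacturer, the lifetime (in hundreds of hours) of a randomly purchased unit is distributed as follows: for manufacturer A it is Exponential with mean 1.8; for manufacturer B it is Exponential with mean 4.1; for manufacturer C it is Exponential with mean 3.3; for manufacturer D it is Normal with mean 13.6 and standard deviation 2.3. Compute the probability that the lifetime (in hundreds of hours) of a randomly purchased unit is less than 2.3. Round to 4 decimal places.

0.2602

Conditional on each manufacturer, P(X < 2.3): A: 0.721344; B: 0.429348; C: 0.501908; D: 4.48367e-07.
By total probability, P(X < 2.3) = 0.125·0.721344 + 0.25·0.429348 + 0.125·0.501908 + 0.5·4.48367e-07 = 0.260244.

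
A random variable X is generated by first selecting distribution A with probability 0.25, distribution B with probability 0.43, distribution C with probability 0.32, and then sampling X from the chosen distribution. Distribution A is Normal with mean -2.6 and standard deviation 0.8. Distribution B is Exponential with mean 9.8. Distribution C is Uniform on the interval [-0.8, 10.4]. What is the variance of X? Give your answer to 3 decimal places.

69.152

Per component, A: μ=-2.6, E[X²]=7.4; B: μ=9.8, E[X²]=192.08; C: μ=4.8, E[X²]=33.4933.
E[X] = 0.25·-2.6 + 0.43·9.8 + 0.32·4.8 = 5.1.
E[X²] = 0.25·7.4 + 0.43·192.08 + 0.32·33.4933 = 95.1623.
Var(X) = E[X²] − (E[X])² = 95.1623 − 26.01 = 69.1523.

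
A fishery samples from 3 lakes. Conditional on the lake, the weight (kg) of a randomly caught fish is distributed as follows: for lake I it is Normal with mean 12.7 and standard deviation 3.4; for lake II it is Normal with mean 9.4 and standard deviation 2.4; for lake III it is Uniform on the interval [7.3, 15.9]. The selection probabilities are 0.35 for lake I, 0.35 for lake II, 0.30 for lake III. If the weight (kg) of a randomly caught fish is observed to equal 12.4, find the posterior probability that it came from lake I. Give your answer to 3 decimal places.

0.399

Likelihoods f(12.4 | ·): I: 0.11688; II: 0.0761038; III: 0.116279.
Posterior ∝ prior × likelihood. Numerator for I: 0.35·0.11688 = 0.040908.
Normalizing constant: 0.35·0.11688 + 0.35·0.0761038 + 0.3·0.116279 = 0.102428.
P(I | observation) = 0.040908 / 0.102428 = 0.399383.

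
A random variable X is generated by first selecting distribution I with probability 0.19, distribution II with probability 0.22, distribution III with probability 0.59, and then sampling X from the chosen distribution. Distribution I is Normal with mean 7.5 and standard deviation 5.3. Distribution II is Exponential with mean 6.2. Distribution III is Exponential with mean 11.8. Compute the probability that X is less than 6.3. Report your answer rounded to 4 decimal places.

0.4624

Conditional on each component, P(X < 6.3): I: 0.410439; II: 0.638007; III: 0.413685.
By total probability, P(X < 6.3) = 0.19·0.410439 + 0.22·0.638007 + 0.59·0.413685 = 0.462419.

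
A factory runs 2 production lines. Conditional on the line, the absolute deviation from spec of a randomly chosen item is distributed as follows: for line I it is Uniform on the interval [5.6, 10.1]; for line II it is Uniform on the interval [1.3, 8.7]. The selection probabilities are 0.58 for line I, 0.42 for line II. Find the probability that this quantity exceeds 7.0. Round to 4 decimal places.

Conditional on each line, P(X > 7.0): I: 0.688889; II: 0.22973.
By total probability, P(X > 7.0) = 0.58·0.688889 + 0.42·0.22973 = 0.496042.

0.4960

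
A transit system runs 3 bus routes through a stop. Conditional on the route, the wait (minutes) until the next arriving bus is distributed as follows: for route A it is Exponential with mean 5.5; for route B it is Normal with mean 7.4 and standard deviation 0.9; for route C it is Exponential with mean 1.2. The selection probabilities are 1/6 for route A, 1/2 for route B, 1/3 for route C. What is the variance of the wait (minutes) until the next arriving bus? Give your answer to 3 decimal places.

13.661

Per component, A: μ=5.5, E[X²]=60.5; B: μ=7.4, E[X²]=55.57; C: μ=1.2, E[X²]=2.88.
E[X] = 0.166667·5.5 + 0.5·7.4 + 0.333333·1.2 = 5.01667.
E[X²] = 0.166667·60.5 + 0.5·55.57 + 0.333333·2.88 = 38.8283.
Var(X) = E[X²] − (E[X])² = 38.8283 − 25.1669 = 13.6614.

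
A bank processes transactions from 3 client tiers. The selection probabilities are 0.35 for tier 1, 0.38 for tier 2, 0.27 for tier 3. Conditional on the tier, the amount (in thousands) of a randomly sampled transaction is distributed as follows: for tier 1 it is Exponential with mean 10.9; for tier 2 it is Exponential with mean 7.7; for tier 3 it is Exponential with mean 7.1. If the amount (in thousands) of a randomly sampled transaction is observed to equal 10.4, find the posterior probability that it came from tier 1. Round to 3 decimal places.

Likelihoods f(10.4 | ·): 1: 0.0353346; 2: 0.0336457; 3: 0.0325531.
Posterior ∝ prior × likelihood. Numerator for 1: 0.35·0.0353346 = 0.0123671.
Normalizing constant: 0.35·0.0353346 + 0.38·0.0336457 + 0.27·0.0325531 = 0.0339418.
P(1 | observation) = 0.0123671 / 0.0339418 = 0.364362.

0.364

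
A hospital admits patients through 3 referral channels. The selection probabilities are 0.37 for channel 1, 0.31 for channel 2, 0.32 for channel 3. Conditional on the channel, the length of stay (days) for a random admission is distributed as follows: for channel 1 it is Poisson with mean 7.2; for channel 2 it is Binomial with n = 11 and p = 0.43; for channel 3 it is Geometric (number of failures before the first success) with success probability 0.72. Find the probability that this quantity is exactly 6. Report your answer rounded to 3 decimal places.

0.108

Conditional on each channel, P(X = 6): 1: 0.144458; 2: 0.175722; 3: 0.000346961.
By total probability, P(X = 6) = 0.37·0.144458 + 0.31·0.175722 + 0.32·0.000346961 = 0.108034.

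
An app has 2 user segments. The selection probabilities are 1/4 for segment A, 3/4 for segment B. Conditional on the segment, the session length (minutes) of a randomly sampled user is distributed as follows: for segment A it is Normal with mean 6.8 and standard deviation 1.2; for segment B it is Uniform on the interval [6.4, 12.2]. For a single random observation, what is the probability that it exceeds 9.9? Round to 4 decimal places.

Conditional on each segment, P(X > 9.9): A: 0.00489254; B: 0.396552.
By total probability, P(X > 9.9) = 0.25·0.00489254 + 0.75·0.396552 = 0.298637.

0.2986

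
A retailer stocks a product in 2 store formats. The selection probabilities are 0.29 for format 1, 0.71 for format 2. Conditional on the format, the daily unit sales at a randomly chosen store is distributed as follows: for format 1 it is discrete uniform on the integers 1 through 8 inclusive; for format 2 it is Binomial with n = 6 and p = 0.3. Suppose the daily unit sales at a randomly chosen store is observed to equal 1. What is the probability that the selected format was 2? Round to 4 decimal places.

0.8556

Likelihoods P(X=1 | ·): 1: 0.125; 2: 0.302526.
Posterior ∝ prior × likelihood. Numerator for 2: 0.71·0.302526 = 0.214793.
Normalizing constant: 0.29·0.125 + 0.71·0.302526 = 0.251043.
P(2 | observation) = 0.214793 / 0.251043 = 0.855603.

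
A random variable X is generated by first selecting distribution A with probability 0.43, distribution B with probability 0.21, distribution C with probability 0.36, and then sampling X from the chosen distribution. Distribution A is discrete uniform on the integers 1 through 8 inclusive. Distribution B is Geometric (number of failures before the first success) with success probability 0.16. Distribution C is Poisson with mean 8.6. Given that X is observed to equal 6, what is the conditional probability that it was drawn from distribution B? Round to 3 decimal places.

Likelihoods P(X=6 | ·): A: 0.125; B: 0.0562077; C: 0.103449.
Posterior ∝ prior × likelihood. Numerator for B: 0.21·0.0562077 = 0.0118036.
Normalizing constant: 0.43·0.125 + 0.21·0.0562077 + 0.36·0.103449 = 0.102795.
P(B | observation) = 0.0118036 / 0.102795 = 0.114827.

0.115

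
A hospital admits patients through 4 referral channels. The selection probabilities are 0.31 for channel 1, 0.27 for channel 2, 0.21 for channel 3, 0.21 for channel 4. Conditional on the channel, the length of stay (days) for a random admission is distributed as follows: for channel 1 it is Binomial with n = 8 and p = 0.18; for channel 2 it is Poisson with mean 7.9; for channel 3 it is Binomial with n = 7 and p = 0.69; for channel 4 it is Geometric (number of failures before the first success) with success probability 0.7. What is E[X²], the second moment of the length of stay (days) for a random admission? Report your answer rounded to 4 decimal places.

For each component E[X²] = Var + (mean)², giving 1: 3.2544; 2: 70.31; 3: 24.8262; 4: 0.795918.
Overall E[X²] = 0.31·3.2544 + 0.27·70.31 + 0.21·24.8262 + 0.21·0.795918 = 25.3732.

25.3732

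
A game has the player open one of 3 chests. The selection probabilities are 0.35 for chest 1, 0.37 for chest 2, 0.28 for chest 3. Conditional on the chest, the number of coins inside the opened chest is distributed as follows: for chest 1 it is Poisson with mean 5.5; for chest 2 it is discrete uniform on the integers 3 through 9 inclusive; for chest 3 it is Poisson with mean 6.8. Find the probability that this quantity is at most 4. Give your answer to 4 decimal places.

Conditional on each chest, P(X ≤ 4): 1: 0.357518; 2: 0.285714; 3: 0.192031.
By total probability, P(X ≤ 4) = 0.35·0.357518 + 0.37·0.285714 + 0.28·0.192031 = 0.284614.

0.2846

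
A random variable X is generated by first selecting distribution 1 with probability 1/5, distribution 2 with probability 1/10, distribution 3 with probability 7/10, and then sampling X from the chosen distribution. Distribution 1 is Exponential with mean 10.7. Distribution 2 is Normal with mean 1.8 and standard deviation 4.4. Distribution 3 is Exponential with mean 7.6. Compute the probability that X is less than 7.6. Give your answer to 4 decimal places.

Conditional on each component, P(X < 7.6): 1: 0.508494; 2: 0.906279; 3: 0.632121.
By total probability, P(X < 7.6) = 0.2·0.508494 + 0.1·0.906279 + 0.7·0.632121 = 0.634811.

0.6348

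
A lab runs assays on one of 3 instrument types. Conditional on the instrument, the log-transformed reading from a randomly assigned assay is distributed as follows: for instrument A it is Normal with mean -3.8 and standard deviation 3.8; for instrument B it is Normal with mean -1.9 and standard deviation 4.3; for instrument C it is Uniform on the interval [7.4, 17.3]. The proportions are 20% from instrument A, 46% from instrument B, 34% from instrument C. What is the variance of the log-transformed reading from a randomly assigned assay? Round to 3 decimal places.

Per component, A: μ=-3.8, E[X²]=28.88; B: μ=-1.9, E[X²]=22.1; C: μ=12.35, E[X²]=160.69.
E[X] = 0.2·-3.8 + 0.46·-1.9 + 0.34·12.35 = 2.565.
E[X²] = 0.2·28.88 + 0.46·22.1 + 0.34·160.69 = 70.5766.
Var(X) = E[X²] − (E[X])² = 70.5766 − 6.57923 = 63.9974.

63.997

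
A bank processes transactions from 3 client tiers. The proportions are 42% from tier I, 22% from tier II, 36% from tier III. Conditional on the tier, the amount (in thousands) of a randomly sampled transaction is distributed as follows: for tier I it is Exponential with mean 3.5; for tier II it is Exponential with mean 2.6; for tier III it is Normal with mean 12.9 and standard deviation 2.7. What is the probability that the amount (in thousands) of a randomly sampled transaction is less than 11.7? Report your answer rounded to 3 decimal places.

Conditional on each tier, P(X < 11.7): I: 0.964664; II: 0.988891; III: 0.328361.
By total probability, P(X < 11.7) = 0.42·0.964664 + 0.22·0.988891 + 0.36·0.328361 = 0.740925.

0.741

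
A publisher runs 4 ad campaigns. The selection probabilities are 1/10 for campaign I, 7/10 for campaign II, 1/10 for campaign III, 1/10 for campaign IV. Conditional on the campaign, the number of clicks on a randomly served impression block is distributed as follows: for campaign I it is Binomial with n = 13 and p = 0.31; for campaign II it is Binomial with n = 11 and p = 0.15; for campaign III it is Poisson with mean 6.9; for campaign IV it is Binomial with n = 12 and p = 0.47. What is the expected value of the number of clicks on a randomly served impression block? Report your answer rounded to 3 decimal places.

2.812

Component means — I: 4.03; II: 1.65; III: 6.9; IV: 5.64.
E[X] = 0.1·4.03 + 0.7·1.65 + 0.1·6.9 + 0.1·5.64 = 2.812.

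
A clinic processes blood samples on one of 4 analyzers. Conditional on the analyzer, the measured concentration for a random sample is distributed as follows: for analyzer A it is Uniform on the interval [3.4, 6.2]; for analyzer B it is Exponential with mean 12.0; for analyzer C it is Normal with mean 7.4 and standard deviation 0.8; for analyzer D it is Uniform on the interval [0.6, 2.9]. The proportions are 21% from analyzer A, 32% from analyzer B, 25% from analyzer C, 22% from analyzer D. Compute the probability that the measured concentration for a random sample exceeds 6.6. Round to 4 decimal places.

Conditional on each analyzer, P(X > 6.6): A: 0; B: 0.57695; C: 0.841345; D: 0.
By total probability, P(X > 6.6) = 0.21·0 + 0.32·0.57695 + 0.25·0.841345 + 0.22·0 = 0.39496.

0.3950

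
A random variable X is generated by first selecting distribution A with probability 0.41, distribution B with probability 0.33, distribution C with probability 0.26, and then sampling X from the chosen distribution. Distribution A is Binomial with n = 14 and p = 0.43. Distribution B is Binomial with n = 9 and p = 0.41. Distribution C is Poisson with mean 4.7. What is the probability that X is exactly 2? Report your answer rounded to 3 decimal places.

Conditional on each component, P(X = 2): A: 0.0197914; B: 0.150603; C: 0.100457.
By total probability, P(X = 2) = 0.41·0.0197914 + 0.33·0.150603 + 0.26·0.100457 = 0.0839324.

0.084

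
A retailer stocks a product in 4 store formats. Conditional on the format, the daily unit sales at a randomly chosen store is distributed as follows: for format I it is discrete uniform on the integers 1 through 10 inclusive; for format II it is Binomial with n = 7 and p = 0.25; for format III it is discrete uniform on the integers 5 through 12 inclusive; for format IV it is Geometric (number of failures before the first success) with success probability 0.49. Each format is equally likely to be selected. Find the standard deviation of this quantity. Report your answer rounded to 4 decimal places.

3.6435

Per component, I: μ=5.5, E[X²]=38.5; II: μ=1.75, E[X²]=4.375; III: μ=8.5, E[X²]=77.5; IV: μ=1.04082, E[X²]=3.20741.
E[X] = 0.25·5.5 + 0.25·1.75 + 0.25·8.5 + 0.25·1.04082 = 4.1977.
E[X²] = 0.25·38.5 + 0.25·4.375 + 0.25·77.5 + 0.25·3.20741 = 30.8956.
Var(X) = E[X²] − (E[X])² = 30.8956 − 17.6207 = 13.2749.
SD(X) = √13.2749 = 3.64347.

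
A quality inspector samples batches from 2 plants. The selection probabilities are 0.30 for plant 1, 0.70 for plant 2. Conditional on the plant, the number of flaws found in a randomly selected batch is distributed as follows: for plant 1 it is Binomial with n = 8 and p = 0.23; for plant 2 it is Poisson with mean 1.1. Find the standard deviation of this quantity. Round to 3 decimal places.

1.145

Per component, 1: μ=1.84, E[X²]=4.8024; 2: μ=1.1, E[X²]=2.31.
E[X] = 0.3·1.84 + 0.7·1.1 = 1.322.
E[X²] = 0.3·4.8024 + 0.7·2.31 = 3.05772.
Var(X) = E[X²] − (E[X])² = 3.05772 − 1.74768 = 1.31004.
SD(X) = √1.31004 = 1.14457.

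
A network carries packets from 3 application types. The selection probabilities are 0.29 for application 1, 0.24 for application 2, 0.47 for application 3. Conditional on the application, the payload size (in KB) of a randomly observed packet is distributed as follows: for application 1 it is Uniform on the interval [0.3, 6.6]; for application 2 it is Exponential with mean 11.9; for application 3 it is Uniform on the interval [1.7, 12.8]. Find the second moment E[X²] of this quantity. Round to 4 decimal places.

For each component E[X²] = Var + (mean)², giving 1: 15.21; 2: 283.22; 3: 62.83.
Overall E[X²] = 0.29·15.21 + 0.24·283.22 + 0.47·62.83 = 101.914.

101.9138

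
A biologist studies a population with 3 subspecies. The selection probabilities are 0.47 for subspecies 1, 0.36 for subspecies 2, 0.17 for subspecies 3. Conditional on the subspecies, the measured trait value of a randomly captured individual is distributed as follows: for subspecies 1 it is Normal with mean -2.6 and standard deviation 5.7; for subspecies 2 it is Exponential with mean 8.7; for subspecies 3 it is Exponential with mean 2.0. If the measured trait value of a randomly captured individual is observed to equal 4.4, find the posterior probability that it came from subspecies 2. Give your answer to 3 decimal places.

0.501

Likelihoods f(4.4 | ·): 1: 0.0329263; 2: 0.0693166; 3: 0.0554016.
Posterior ∝ prior × likelihood. Numerator for 2: 0.36·0.0693166 = 0.024954.
Normalizing constant: 0.47·0.0329263 + 0.36·0.0693166 + 0.17·0.0554016 = 0.0498476.
P(2 | observation) = 0.024954 / 0.0498476 = 0.500605.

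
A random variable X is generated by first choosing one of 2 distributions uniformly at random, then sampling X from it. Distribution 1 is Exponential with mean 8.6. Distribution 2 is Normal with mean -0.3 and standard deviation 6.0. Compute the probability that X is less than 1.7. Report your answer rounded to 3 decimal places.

Conditional on each component, P(X < 1.7): 1: 0.179363; 2: 0.630559.
By total probability, P(X < 1.7) = 0.5·0.179363 + 0.5·0.630559 = 0.404961.

0.405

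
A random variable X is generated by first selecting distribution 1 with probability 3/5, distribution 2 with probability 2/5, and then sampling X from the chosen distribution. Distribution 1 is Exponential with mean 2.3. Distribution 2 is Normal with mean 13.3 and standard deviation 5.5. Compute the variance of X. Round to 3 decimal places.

44.314

Per component, 1: μ=2.3, E[X²]=10.58; 2: μ=13.3, E[X²]=207.14.
E[X] = 0.6·2.3 + 0.4·13.3 = 6.7.
E[X²] = 0.6·10.58 + 0.4·207.14 = 89.204.
Var(X) = E[X²] − (E[X])² = 89.204 − 44.89 = 44.314.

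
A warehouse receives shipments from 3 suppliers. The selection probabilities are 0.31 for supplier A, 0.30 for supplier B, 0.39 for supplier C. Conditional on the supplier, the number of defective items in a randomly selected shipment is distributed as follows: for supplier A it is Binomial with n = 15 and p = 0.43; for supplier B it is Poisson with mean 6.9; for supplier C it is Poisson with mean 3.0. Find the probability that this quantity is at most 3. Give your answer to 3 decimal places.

Conditional on each supplier, P(X ≤ 3): A: 0.0582509; B: 0.0871296; C: 0.647232.
By total probability, P(X ≤ 3) = 0.31·0.0582509 + 0.3·0.0871296 + 0.39·0.647232 = 0.296617.

0.297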